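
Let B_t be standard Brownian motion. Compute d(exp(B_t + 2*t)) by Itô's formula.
d(exp(B_t + 2*t)) = (5*exp(B_t + 2*t)/2) dt + (exp(B_t + 2*t)) dB_t

Itô's formula for f(t, x): d f(t, B_t) = (f_t + (1/2) f_xx) dt + f_x dB_t. Compute partials of f(t, x) = exp(2*t + x):
  f_t(t,x)  = 2*exp(2*t + x)
  f_x(t,x)  = exp(2*t + x)
  f_xx(t,x) = exp(2*t + x)
Assemble drift = f_t + (1/2) f_xx = 5*exp(2*t + x)/2 and diffusion = f_x = exp(2*t + x). Substituting x = B_t:
  d(exp(B_t + 2*t)) = (5*exp(B_t + 2*t)/2) dt + (exp(B_t + 2*t)) dB_t.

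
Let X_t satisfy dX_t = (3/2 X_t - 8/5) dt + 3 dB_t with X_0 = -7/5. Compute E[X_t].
E[X_t] = 16/15 - 37*exp(3*t/2)/15

Taking expectations and using E[dB_t] = 0, the mean m(t) = E[X_t] satisfies the ODE m'(t) = a m(t) + b with m(0) = x_0. With a = 3/2, b = -8/5, x_0 = -7/5, the solution is
  m(t) = x_0 * exp(a t) + (b/a) * (exp(a t) - 1)
       = (-7/5) * exp((3/2) t) + ((-8/5)/(3/2)) * (exp((3/2) t) - 1)
       = 16/15 - 37*exp(3*t/2)/15.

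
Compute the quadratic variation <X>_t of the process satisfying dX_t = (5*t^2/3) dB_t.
<X>_t = 5*t^5/9

For an Itô process dX_t = a(t) dt + b(t) dB_t, the quadratic variation is <X>_t = int_0^t b(s)^2 ds (the drift term does not contribute). Here b(s) = 5*s^2/3, so
  b(s)^2 = 25*s^4/9.
Integrating from 0 to t:
  <X>_t = int_0^t (25*s^4/9) ds = 5*t^5/9.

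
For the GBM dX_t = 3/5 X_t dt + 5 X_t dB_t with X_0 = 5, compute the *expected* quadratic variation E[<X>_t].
E[<X>_t] = 3125*exp(131*t/5)/131 - 3125/131

<X>_t = int_0^t (5 * X_s)^2 ds. Taking expectation inside the integral: E[<X>_t] = 5^2 * int_0^t E[X_s^2] ds. For GBM, E[X_s^2] = x_0^2 * exp((2 mu + sigma^2) s). Integrating:
  E[<X>_t] = 5^2 * 5^2 * (exp((2*(3/5) + 5^2) t) - 1) / (2*(3/5) + 5^2)
           = 5^2 * 5^2 * (exp((131/5) t) - 1) / (131/5) = 3125*exp(131*t/5)/131 - 3125/131.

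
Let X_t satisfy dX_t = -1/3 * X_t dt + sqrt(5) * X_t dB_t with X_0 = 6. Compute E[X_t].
E[X_t] = 6*exp(-t/3)

For GBM dX = mu X dt + sigma X dB with X_0 = x_0, apply Itô to Y = log X: dY = (mu - sigma^2/2) dt + sigma dB, so Y_t = log(x_0) + (mu - sigma^2/2) t + sigma B_t and hence X_t = x_0 * exp((mu - sigma^2/2) t + sigma B_t).
With mu = -1/3, sigma = sqrt(5), x_0 = 6, this gives:
  X_t = 6 * exp((-17/6) * t + (sqrt(5)) * B_t).
Since sigma*B_t ~ Normal(0, sigma^2 t), E[exp(sigma*B_t)] = exp(sigma^2 t / 2); so E[X_t] = x_0 * exp((mu - sigma^2/2) t) * exp(sigma^2 t / 2) = x_0 * exp(mu t) = 6*exp(-t/3).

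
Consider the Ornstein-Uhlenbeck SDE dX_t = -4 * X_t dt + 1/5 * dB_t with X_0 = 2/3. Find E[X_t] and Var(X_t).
E[X_t] = 2*exp(-4*t)/3; Var(X_t) = 1/200 - exp(-8*t)/200

The OU SDE dX = -theta X dt + sigma dB admits the integrating factor exp(theta t): d(exp(theta t) X_t) = sigma exp(theta t) dB_t. Integrating from 0 to t:
  X_t = x_0 * exp(-theta t) + sigma * int_0^t exp(-theta (t-s)) dB_s.
The Itô integral has mean 0 and (by the Itô isometry) variance sigma^2 * int_0^t exp(-2 theta (t - s)) ds = sigma^2 * (1 - exp(-2 theta t)) / (2 theta).
With theta = 4, sigma = 1/5, x_0 = 2/3:
  E[X_t] = 2/3 * exp(-4 t) = 2*exp(-4*t)/3
  Var(X_t) = (1/5)^2 * (1 - exp(-2*4 t)) / (2 * 4) = 1/200 - exp(-8*t)/200.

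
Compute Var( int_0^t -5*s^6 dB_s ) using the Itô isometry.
Var = 25*t^13/13

The Itô integral of a deterministic integrand f(s) has mean 0 because each increment f(s) * (B_{s+ds} - B_s) has mean 0. By the Itô isometry:
  Var( int_0^t f(s) dB_s ) = E[ (int_0^t f(s) dB_s)^2 ] = int_0^t f(s)^2 ds.
Here f(s) = -5*s^6, so f(s)^2 = 25*s^12. Integrate:
  int_0^t (25*s^12) ds = 25*t^13/13.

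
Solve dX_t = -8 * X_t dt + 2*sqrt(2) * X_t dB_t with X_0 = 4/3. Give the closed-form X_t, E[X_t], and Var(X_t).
X_t = 4/3 * exp((-12) t + (2*sqrt(2)) B_t); E[X_t] = 4*exp(-8*t)/3; Var(X_t) = (16*exp(8*t) - 16)*exp(-16*t)/9

For GBM dX = mu X dt + sigma X dB with X_0 = x_0, apply Itô to Y = log X: dY = (mu - sigma^2/2) dt + sigma dB, so Y_t = log(x_0) + (mu - sigma^2/2) t + sigma B_t and hence X_t = x_0 * exp((mu - sigma^2/2) t + sigma B_t).
With mu = -8, sigma = 2*sqrt(2), x_0 = 4/3, this gives:
  X_t = 4/3 * exp((-12) * t + (2*sqrt(2)) * B_t).
Since sigma*B_t ~ Normal(0, sigma^2 t), E[exp(sigma*B_t)] = exp(sigma^2 t / 2); so E[X_t] = x_0 * exp((mu - sigma^2/2) t) * exp(sigma^2 t / 2) = x_0 * exp(mu t) = 4*exp(-8*t)/3.
Var(X_t) = E[X_t^2] - (E[X_t])^2 = x_0^2 * exp(2 mu t) * (exp(sigma^2 t) - 1) = (16*exp(8*t) - 16)*exp(-16*t)/9.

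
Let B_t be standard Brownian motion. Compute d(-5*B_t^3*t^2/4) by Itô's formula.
d(-5*B_t^3*t^2/4) = (5*B_t*t*(-2*B_t^2 - 3*t)/4) dt + (-15*B_t^2*t^2/4) dB_t

Itô's formula for f(t, x): d f(t, B_t) = (f_t + (1/2) f_xx) dt + f_x dB_t. Compute partials of f(t, x) = -5*t^2*x^3/4:
  f_t(t,x)  = -5*t*x^3/2
  f_x(t,x)  = -15*t^2*x^2/4
  f_xx(t,x) = -15*t^2*x/2
Assemble drift = f_t + (1/2) f_xx = 5*t*x*(-3*t - 2*x^2)/4 and diffusion = f_x = -15*t^2*x^2/4. Substituting x = B_t:
  d(-5*B_t^3*t^2/4) = (5*B_t*t*(-2*B_t^2 - 3*t)/4) dt + (-15*B_t^2*t^2/4) dB_t.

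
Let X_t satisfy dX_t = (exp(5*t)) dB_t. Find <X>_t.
<X>_t = exp(10*t)/10 - 1/10

For an Itô process dX_t = a(t) dt + b(t) dB_t, the quadratic variation is <X>_t = int_0^t b(s)^2 ds (the drift term does not contribute). Here b(s) = exp(5*s), so
  b(s)^2 = exp(10*s).
Integrating from 0 to t:
  <X>_t = int_0^t (exp(10*s)) ds = exp(10*t)/10 - 1/10.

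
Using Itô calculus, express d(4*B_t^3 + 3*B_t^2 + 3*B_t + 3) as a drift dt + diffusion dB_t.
d(4*B_t^3 + 3*B_t^2 + 3*B_t + 3) = (12*B_t + 3) dt + (12*B_t^2 + 6*B_t + 3) dB_t

Itô's formula for f(B_t) gives d f(B_t) = f'(B_t) dB_t + (1/2) f''(B_t) dt. Compute derivatives of f(x) = 4*x^3 + 3*x^2 + 3*x + 3:
  f'(x)  = 12*x^2 + 6*x + 3
  f''(x) = 24*x + 6
Substitute x = B_t and multiply the f'' term by 1/2:
  drift     = (1/2) * (24*x + 6) evaluated at B_t = 12*B_t + 3
  diffusion = (12*x^2 + 6*x + 3) evaluated at B_t = 12*B_t^2 + 6*B_t + 3
Therefore d(4*B_t^3 + 3*B_t^2 + 3*B_t + 3) = (12*B_t + 3) dt + (12*B_t^2 + 6*B_t + 3) dB_t.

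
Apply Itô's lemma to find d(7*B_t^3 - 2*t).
d(7*B_t^3 - 2*t) = (21*B_t - 2) dt + (21*B_t^2) dB_t

Itô's formula for f(t, x): d f(t, B_t) = (f_t + (1/2) f_xx) dt + f_x dB_t. Compute partials of f(t, x) = -2*t + 7*x^3:
  f_t(t,x)  = -2
  f_x(t,x)  = 21*x^2
  f_xx(t,x) = 42*x
Assemble drift = f_t + (1/2) f_xx = 21*x - 2 and diffusion = f_x = 21*x^2. Substituting x = B_t:
  d(7*B_t^3 - 2*t) = (21*B_t - 2) dt + (21*B_t^2) dB_t.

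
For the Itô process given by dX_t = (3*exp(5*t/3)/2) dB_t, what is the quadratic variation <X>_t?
<X>_t = 27*exp(10*t/3)/40 - 27/40

For an Itô process dX_t = a(t) dt + b(t) dB_t, the quadratic variation is <X>_t = int_0^t b(s)^2 ds (the drift term does not contribute). Here b(s) = 3*exp(5*s/3)/2, so
  b(s)^2 = 9*exp(10*s/3)/4.
Integrating from 0 to t:
  <X>_t = int_0^t (9*exp(10*s/3)/4) ds = 27*exp(10*t/3)/40 - 27/40.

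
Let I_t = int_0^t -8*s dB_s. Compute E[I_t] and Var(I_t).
E[I_t] = 0; Var(I_t) = 64*t^3/3

The Itô integral of a deterministic integrand f(s) has mean 0 because each increment f(s) * (B_{s+ds} - B_s) has mean 0. By the Itô isometry:
  Var( int_0^t f(s) dB_s ) = E[ (int_0^t f(s) dB_s)^2 ] = int_0^t f(s)^2 ds.
Here f(s) = -8*s, so f(s)^2 = 64*s^2. Integrate:
  int_0^t (64*s^2) ds = 64*t^3/3.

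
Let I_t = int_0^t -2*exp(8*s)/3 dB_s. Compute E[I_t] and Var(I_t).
E[I_t] = 0; Var(I_t) = exp(16*t)/36 - 1/36

The Itô integral of a deterministic integrand f(s) has mean 0 because each increment f(s) * (B_{s+ds} - B_s) has mean 0. By the Itô isometry:
  Var( int_0^t f(s) dB_s ) = E[ (int_0^t f(s) dB_s)^2 ] = int_0^t f(s)^2 ds.
Here f(s) = -2*exp(8*s)/3, so f(s)^2 = 4*exp(16*s)/9. Integrate:
  int_0^t (4*exp(16*s)/9) ds = exp(16*t)/36 - 1/36.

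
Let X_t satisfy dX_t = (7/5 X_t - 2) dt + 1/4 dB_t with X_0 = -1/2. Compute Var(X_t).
Var(X_t) = 5*exp(14*t/5)/224 - 5/224

The variance V(t) = Var(X_t) satisfies V'(t) = 2 a V(t) + c^2 with V(0) = 0 (drift coefficient is linear in X, diffusion is constant). With a = 7/5, c = 1/4, the solution is
  V(t) = (c^2 / (2 a)) * (exp(2 a t) - 1)
       = ((1/4)^2 / (2*(7/5))) * (exp((14/5) t) - 1)
       = 5*exp(14*t/5)/224 - 5/224.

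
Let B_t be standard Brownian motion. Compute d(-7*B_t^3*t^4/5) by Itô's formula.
d(-7*B_t^3*t^4/5) = (7*B_t*t^3*(-4*B_t^2 - 3*t)/5) dt + (-21*B_t^2*t^4/5) dB_t

Itô's formula for f(t, x): d f(t, B_t) = (f_t + (1/2) f_xx) dt + f_x dB_t. Compute partials of f(t, x) = -7*t^4*x^3/5:
  f_t(t,x)  = -28*t^3*x^3/5
  f_x(t,x)  = -21*t^4*x^2/5
  f_xx(t,x) = -42*t^4*x/5
Assemble drift = f_t + (1/2) f_xx = 7*t^3*x*(-3*t - 4*x^2)/5 and diffusion = f_x = -21*t^4*x^2/5. Substituting x = B_t:
  d(-7*B_t^3*t^4/5) = (7*B_t*t^3*(-4*B_t^2 - 3*t)/5) dt + (-21*B_t^2*t^4/5) dB_t.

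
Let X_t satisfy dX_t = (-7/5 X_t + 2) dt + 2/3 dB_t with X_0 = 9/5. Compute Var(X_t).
Var(X_t) = 10/63 - 10*exp(-14*t/5)/63

The variance V(t) = Var(X_t) satisfies V'(t) = 2 a V(t) + c^2 with V(0) = 0 (drift coefficient is linear in X, diffusion is constant). With a = -7/5, c = 2/3, the solution is
  V(t) = (c^2 / (2 a)) * (exp(2 a t) - 1)
       = ((2/3)^2 / (2*(-7/5))) * (exp((-14/5) t) - 1)
       = 10/63 - 10*exp(-14*t/5)/63.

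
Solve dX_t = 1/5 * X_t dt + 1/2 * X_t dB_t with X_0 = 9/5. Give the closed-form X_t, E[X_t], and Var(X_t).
X_t = 9/5 * exp((3/40) t + (1/2) B_t); E[X_t] = 9*exp(t/5)/5; Var(X_t) = 81*(exp(t/4) - 1)*exp(2*t/5)/25

For GBM dX = mu X dt + sigma X dB with X_0 = x_0, apply Itô to Y = log X: dY = (mu - sigma^2/2) dt + sigma dB, so Y_t = log(x_0) + (mu - sigma^2/2) t + sigma B_t and hence X_t = x_0 * exp((mu - sigma^2/2) t + sigma B_t).
With mu = 1/5, sigma = 1/2, x_0 = 9/5, this gives:
  X_t = 9/5 * exp((3/40) * t + (1/2) * B_t).
Since sigma*B_t ~ Normal(0, sigma^2 t), E[exp(sigma*B_t)] = exp(sigma^2 t / 2); so E[X_t] = x_0 * exp((mu - sigma^2/2) t) * exp(sigma^2 t / 2) = x_0 * exp(mu t) = 9*exp(t/5)/5.
Var(X_t) = E[X_t^2] - (E[X_t])^2 = x_0^2 * exp(2 mu t) * (exp(sigma^2 t) - 1) = 81*(exp(t/4) - 1)*exp(2*t/5)/25.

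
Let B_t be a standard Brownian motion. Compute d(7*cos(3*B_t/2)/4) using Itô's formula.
d(7*cos(3*B_t/2)/4) = (-63*cos(3*B_t/2)/32) dt + (-21*sin(3*B_t/2)/8) dB_t

Itô's formula for f(B_t) gives d f(B_t) = f'(B_t) dB_t + (1/2) f''(B_t) dt. Compute derivatives of f(x) = 7*cos(3*x/2)/4:
  f'(x)  = -21*sin(3*x/2)/8
  f''(x) = -63*cos(3*x/2)/16
Substitute x = B_t and multiply the f'' term by 1/2:
  drift     = (1/2) * (-63*cos(3*x/2)/16) evaluated at B_t = -63*cos(3*B_t/2)/32
  diffusion = (-21*sin(3*x/2)/8) evaluated at B_t = -21*sin(3*B_t/2)/8
Therefore d(7*cos(3*B_t/2)/4) = (-63*cos(3*B_t/2)/32) dt + (-21*sin(3*B_t/2)/8) dB_t.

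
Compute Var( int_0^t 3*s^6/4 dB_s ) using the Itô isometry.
Var = 9*t^13/208

The Itô integral of a deterministic integrand f(s) has mean 0 because each increment f(s) * (B_{s+ds} - B_s) has mean 0. By the Itô isometry:
  Var( int_0^t f(s) dB_s ) = E[ (int_0^t f(s) dB_s)^2 ] = int_0^t f(s)^2 ds.
Here f(s) = 3*s^6/4, so f(s)^2 = 9*s^12/16. Integrate:
  int_0^t (9*s^12/16) ds = 9*t^13/208.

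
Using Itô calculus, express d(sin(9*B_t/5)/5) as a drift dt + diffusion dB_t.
d(sin(9*B_t/5)/5) = (-81*sin(9*B_t/5)/250) dt + (9*cos(9*B_t/5)/25) dB_t

Itô's formula for f(B_t) gives d f(B_t) = f'(B_t) dB_t + (1/2) f''(B_t) dt. Compute derivatives of f(x) = sin(9*x/5)/5:
  f'(x)  = 9*cos(9*x/5)/25
  f''(x) = -81*sin(9*x/5)/125
Substitute x = B_t and multiply the f'' term by 1/2:
  drift     = (1/2) * (-81*sin(9*x/5)/125) evaluated at B_t = -81*sin(9*B_t/5)/250
  diffusion = (9*cos(9*x/5)/25) evaluated at B_t = 9*cos(9*B_t/5)/25
Therefore d(sin(9*B_t/5)/5) = (-81*sin(9*B_t/5)/250) dt + (9*cos(9*B_t/5)/25) dB_t.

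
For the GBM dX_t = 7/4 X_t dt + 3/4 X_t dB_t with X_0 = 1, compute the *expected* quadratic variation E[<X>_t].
E[<X>_t] = 9*exp(65*t/16)/65 - 9/65

<X>_t = int_0^t ((3/4) * X_s)^2 ds. Taking expectation inside the integral: E[<X>_t] = (3/4)^2 * int_0^t E[X_s^2] ds. For GBM, E[X_s^2] = x_0^2 * exp((2 mu + sigma^2) s). Integrating:
  E[<X>_t] = (3/4)^2 * 1^2 * (exp((2*(7/4) + (3/4)^2) t) - 1) / (2*(7/4) + (3/4)^2)
           = (3/4)^2 * 1^2 * (exp((65/16) t) - 1) / (65/16) = 9*exp(65*t/16)/65 - 9/65.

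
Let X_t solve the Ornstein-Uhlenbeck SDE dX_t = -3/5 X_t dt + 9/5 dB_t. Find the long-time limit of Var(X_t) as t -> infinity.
lim Var(X_t) = 27/10

The OU SDE dX = -theta X dt + sigma dB admits the integrating factor exp(theta t): d(exp(theta t) X_t) = sigma exp(theta t) dB_t. Integrating from 0 to t gives X_t = x_0 * exp(-theta t) + sigma * int_0^t exp(-theta (t-s)) dB_s for any initial x_0. The Itô integral has variance (by the Itô isometry) sigma^2 * int_0^t exp(-2 theta (t - s)) ds = sigma^2 * (1 - exp(-2 theta t)) / (2 theta), independent of x_0.
With theta = 3/5, sigma = 9/5:
  Var(X_t) = (9/5)^2 * (1 - exp(-2*3/5 t)) / (2 * 3/5) = 27/10 - 27*exp(-6*t/5)/10.
As t -> infinity, exp(-2*3/5 t) -> 0, so the stationary variance is sigma^2 / (2 theta) = 27/10.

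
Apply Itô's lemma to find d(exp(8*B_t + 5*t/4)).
d(exp(8*B_t + 5*t/4)) = (133*exp(8*B_t + 5*t/4)/4) dt + (8*exp(8*B_t + 5*t/4)) dB_t

Itô's formula for f(t, x): d f(t, B_t) = (f_t + (1/2) f_xx) dt + f_x dB_t. Compute partials of f(t, x) = exp(5*t/4 + 8*x):
  f_t(t,x)  = 5*exp(5*t/4 + 8*x)/4
  f_x(t,x)  = 8*exp(5*t/4 + 8*x)
  f_xx(t,x) = 64*exp(5*t/4 + 8*x)
Assemble drift = f_t + (1/2) f_xx = 133*exp(5*t/4 + 8*x)/4 and diffusion = f_x = 8*exp(5*t/4 + 8*x). Substituting x = B_t:
  d(exp(8*B_t + 5*t/4)) = (133*exp(8*B_t + 5*t/4)/4) dt + (8*exp(8*B_t + 5*t/4)) dB_t.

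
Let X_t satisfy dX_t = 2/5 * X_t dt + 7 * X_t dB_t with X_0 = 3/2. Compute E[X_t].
E[X_t] = 3*exp(2*t/5)/2

For GBM dX = mu X dt + sigma X dB with X_0 = x_0, apply Itô to Y = log X: dY = (mu - sigma^2/2) dt + sigma dB, so Y_t = log(x_0) + (mu - sigma^2/2) t + sigma B_t and hence X_t = x_0 * exp((mu - sigma^2/2) t + sigma B_t).
With mu = 2/5, sigma = 7, x_0 = 3/2, this gives:
  X_t = 3/2 * exp((-241/10) * t + (7) * B_t).
Since sigma*B_t ~ Normal(0, sigma^2 t), E[exp(sigma*B_t)] = exp(sigma^2 t / 2); so E[X_t] = x_0 * exp((mu - sigma^2/2) t) * exp(sigma^2 t / 2) = x_0 * exp(mu t) = 3*exp(2*t/5)/2.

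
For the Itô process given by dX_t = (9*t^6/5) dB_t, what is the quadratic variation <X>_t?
<X>_t = 81*t^13/325

For an Itô process dX_t = a(t) dt + b(t) dB_t, the quadratic variation is <X>_t = int_0^t b(s)^2 ds (the drift term does not contribute). Here b(s) = 9*s^6/5, so
  b(s)^2 = 81*s^12/25.
Integrating from 0 to t:
  <X>_t = int_0^t (81*s^12/25) ds = 81*t^13/325.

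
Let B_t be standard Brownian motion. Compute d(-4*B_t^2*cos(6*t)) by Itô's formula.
d(-4*B_t^2*cos(6*t)) = (24*B_t^2*sin(6*t) - 4*cos(6*t)) dt + (-8*B_t*cos(6*t)) dB_t

Itô's formula for f(t, x): d f(t, B_t) = (f_t + (1/2) f_xx) dt + f_x dB_t. Compute partials of f(t, x) = -4*x^2*cos(6*t):
  f_t(t,x)  = 24*x^2*sin(6*t)
  f_x(t,x)  = -8*x*cos(6*t)
  f_xx(t,x) = -8*cos(6*t)
Assemble drift = f_t + (1/2) f_xx = 24*x^2*sin(6*t) - 4*cos(6*t) and diffusion = f_x = -8*x*cos(6*t). Substituting x = B_t:
  d(-4*B_t^2*cos(6*t)) = (24*B_t^2*sin(6*t) - 4*cos(6*t)) dt + (-8*B_t*cos(6*t)) dB_t.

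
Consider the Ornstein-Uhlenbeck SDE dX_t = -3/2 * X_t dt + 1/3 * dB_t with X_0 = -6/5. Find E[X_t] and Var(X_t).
E[X_t] = -6*exp(-3*t/2)/5; Var(X_t) = 1/27 - exp(-3*t)/27

The OU SDE dX = -theta X dt + sigma dB admits the integrating factor exp(theta t): d(exp(theta t) X_t) = sigma exp(theta t) dB_t. Integrating from 0 to t:
  X_t = x_0 * exp(-theta t) + sigma * int_0^t exp(-theta (t-s)) dB_s.
The Itô integral has mean 0 and (by the Itô isometry) variance sigma^2 * int_0^t exp(-2 theta (t - s)) ds = sigma^2 * (1 - exp(-2 theta t)) / (2 theta).
With theta = 3/2, sigma = 1/3, x_0 = -6/5:
  E[X_t] = -6/5 * exp(-3/2 t) = -6*exp(-3*t/2)/5
  Var(X_t) = (1/3)^2 * (1 - exp(-2*3/2 t)) / (2 * 3/2) = 1/27 - exp(-3*t)/27.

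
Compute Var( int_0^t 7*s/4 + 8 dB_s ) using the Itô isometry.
Var = t*(49*t^2 + 672*t + 3072)/48

The Itô integral of a deterministic integrand f(s) has mean 0 because each increment f(s) * (B_{s+ds} - B_s) has mean 0. By the Itô isometry:
  Var( int_0^t f(s) dB_s ) = E[ (int_0^t f(s) dB_s)^2 ] = int_0^t f(s)^2 ds.
Here f(s) = 7*s/4 + 8, so f(s)^2 = (7*s + 32)^2/16. Integrate:
  int_0^t ((7*s + 32)^2/16) ds = t*(49*t^2 + 672*t + 3072)/48.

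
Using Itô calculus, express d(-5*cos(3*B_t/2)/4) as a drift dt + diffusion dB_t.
d(-5*cos(3*B_t/2)/4) = (45*cos(3*B_t/2)/32) dt + (15*sin(3*B_t/2)/8) dB_t

Itô's formula for f(B_t) gives d f(B_t) = f'(B_t) dB_t + (1/2) f''(B_t) dt. Compute derivatives of f(x) = -5*cos(3*x/2)/4:
  f'(x)  = 15*sin(3*x/2)/8
  f''(x) = 45*cos(3*x/2)/16
Substitute x = B_t and multiply the f'' term by 1/2:
  drift     = (1/2) * (45*cos(3*x/2)/16) evaluated at B_t = 45*cos(3*B_t/2)/32
  diffusion = (15*sin(3*x/2)/8) evaluated at B_t = 15*sin(3*B_t/2)/8
Therefore d(-5*cos(3*B_t/2)/4) = (45*cos(3*B_t/2)/32) dt + (15*sin(3*B_t/2)/8) dB_t.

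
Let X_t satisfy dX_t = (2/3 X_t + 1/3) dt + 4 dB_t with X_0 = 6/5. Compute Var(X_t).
Var(X_t) = 12*exp(4*t/3) - 12

The variance V(t) = Var(X_t) satisfies V'(t) = 2 a V(t) + c^2 with V(0) = 0 (drift coefficient is linear in X, diffusion is constant). With a = 2/3, c = 4, the solution is
  V(t) = (c^2 / (2 a)) * (exp(2 a t) - 1)
       = (4^2 / (2*(2/3))) * (exp((4/3) t) - 1)
       = 12*exp(4*t/3) - 12.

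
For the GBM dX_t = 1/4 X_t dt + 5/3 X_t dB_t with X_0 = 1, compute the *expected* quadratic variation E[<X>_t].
E[<X>_t] = 50*exp(59*t/18)/59 - 50/59

<X>_t = int_0^t ((5/3) * X_s)^2 ds. Taking expectation inside the integral: E[<X>_t] = (5/3)^2 * int_0^t E[X_s^2] ds. For GBM, E[X_s^2] = x_0^2 * exp((2 mu + sigma^2) s). Integrating:
  E[<X>_t] = (5/3)^2 * 1^2 * (exp((2*(1/4) + (5/3)^2) t) - 1) / (2*(1/4) + (5/3)^2)
           = (5/3)^2 * 1^2 * (exp((59/18) t) - 1) / (59/18) = 50*exp(59*t/18)/59 - 50/59.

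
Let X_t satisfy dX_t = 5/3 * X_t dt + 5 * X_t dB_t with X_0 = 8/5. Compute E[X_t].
E[X_t] = 8*exp(5*t/3)/5

For GBM dX = mu X dt + sigma X dB with X_0 = x_0, apply Itô to Y = log X: dY = (mu - sigma^2/2) dt + sigma dB, so Y_t = log(x_0) + (mu - sigma^2/2) t + sigma B_t and hence X_t = x_0 * exp((mu - sigma^2/2) t + sigma B_t).
With mu = 5/3, sigma = 5, x_0 = 8/5, this gives:
  X_t = 8/5 * exp((-65/6) * t + (5) * B_t).
Since sigma*B_t ~ Normal(0, sigma^2 t), E[exp(sigma*B_t)] = exp(sigma^2 t / 2); so E[X_t] = x_0 * exp((mu - sigma^2/2) t) * exp(sigma^2 t / 2) = x_0 * exp(mu t) = 8*exp(5*t/3)/5.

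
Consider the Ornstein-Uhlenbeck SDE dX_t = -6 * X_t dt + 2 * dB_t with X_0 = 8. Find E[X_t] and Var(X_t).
E[X_t] = 8*exp(-6*t); Var(X_t) = 1/3 - exp(-12*t)/3

The OU SDE dX = -theta X dt + sigma dB admits the integrating factor exp(theta t): d(exp(theta t) X_t) = sigma exp(theta t) dB_t. Integrating from 0 to t:
  X_t = x_0 * exp(-theta t) + sigma * int_0^t exp(-theta (t-s)) dB_s.
The Itô integral has mean 0 and (by the Itô isometry) variance sigma^2 * int_0^t exp(-2 theta (t - s)) ds = sigma^2 * (1 - exp(-2 theta t)) / (2 theta).
With theta = 6, sigma = 2, x_0 = 8:
  E[X_t] = 8 * exp(-6 t) = 8*exp(-6*t)
  Var(X_t) = (2)^2 * (1 - exp(-2*6 t)) / (2 * 6) = 1/3 - exp(-12*t)/3.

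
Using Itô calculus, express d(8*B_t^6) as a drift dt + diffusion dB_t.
d(8*B_t^6) = (120*B_t^4) dt + (48*B_t^5) dB_t

Itô's formula for f(B_t) gives d f(B_t) = f'(B_t) dB_t + (1/2) f''(B_t) dt. Compute derivatives of f(x) = 8*x^6:
  f'(x)  = 48*x^5
  f''(x) = 240*x^4
Substitute x = B_t and multiply the f'' term by 1/2:
  drift     = (1/2) * (240*x^4) evaluated at B_t = 120*B_t^4
  diffusion = (48*x^5) evaluated at B_t = 48*B_t^5
Therefore d(8*B_t^6) = (120*B_t^4) dt + (48*B_t^5) dB_t.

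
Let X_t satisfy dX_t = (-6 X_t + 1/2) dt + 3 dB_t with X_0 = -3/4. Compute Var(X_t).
Var(X_t) = 3/4 - 3*exp(-12*t)/4

The variance V(t) = Var(X_t) satisfies V'(t) = 2 a V(t) + c^2 with V(0) = 0 (drift coefficient is linear in X, diffusion is constant). With a = -6, c = 3, the solution is
  V(t) = (c^2 / (2 a)) * (exp(2 a t) - 1)
       = (3^2 / (2*(-6))) * (exp((-12) t) - 1)
       = 3/4 - 3*exp(-12*t)/4.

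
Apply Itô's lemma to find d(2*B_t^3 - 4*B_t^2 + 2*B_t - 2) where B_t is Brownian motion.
d(2*B_t^3 - 4*B_t^2 + 2*B_t - 2) = (6*B_t - 4) dt + (6*B_t^2 - 8*B_t + 2) dB_t

Itô's formula for f(B_t) gives d f(B_t) = f'(B_t) dB_t + (1/2) f''(B_t) dt. Compute derivatives of f(x) = 2*x^3 - 4*x^2 + 2*x - 2:
  f'(x)  = 6*x^2 - 8*x + 2
  f''(x) = 12*x - 8
Substitute x = B_t and multiply the f'' term by 1/2:
  drift     = (1/2) * (12*x - 8) evaluated at B_t = 6*B_t - 4
  diffusion = (6*x^2 - 8*x + 2) evaluated at B_t = 6*B_t^2 - 8*B_t + 2
Therefore d(2*B_t^3 - 4*B_t^2 + 2*B_t - 2) = (6*B_t - 4) dt + (6*B_t^2 - 8*B_t + 2) dB_t.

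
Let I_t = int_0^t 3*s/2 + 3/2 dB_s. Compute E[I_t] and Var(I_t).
E[I_t] = 0; Var(I_t) = 3*t*(t^2 + 3*t + 3)/4

The Itô integral of a deterministic integrand f(s) has mean 0 because each increment f(s) * (B_{s+ds} - B_s) has mean 0. By the Itô isometry:
  Var( int_0^t f(s) dB_s ) = E[ (int_0^t f(s) dB_s)^2 ] = int_0^t f(s)^2 ds.
Here f(s) = 3*s/2 + 3/2, so f(s)^2 = 9*(s + 1)^2/4. Integrate:
  int_0^t (9*(s + 1)^2/4) ds = 3*t*(t^2 + 3*t + 3)/4.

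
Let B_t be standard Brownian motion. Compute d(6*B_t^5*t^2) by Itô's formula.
d(6*B_t^5*t^2) = (12*B_t^3*t*(B_t^2 + 5*t)) dt + (30*B_t^4*t^2) dB_t

Itô's formula for f(t, x): d f(t, B_t) = (f_t + (1/2) f_xx) dt + f_x dB_t. Compute partials of f(t, x) = 6*t^2*x^5:
  f_t(t,x)  = 12*t*x^5
  f_x(t,x)  = 30*t^2*x^4
  f_xx(t,x) = 120*t^2*x^3
Assemble drift = f_t + (1/2) f_xx = 12*t*x^3*(5*t + x^2) and diffusion = f_x = 30*t^2*x^4. Substituting x = B_t:
  d(6*B_t^5*t^2) = (12*B_t^3*t*(B_t^2 + 5*t)) dt + (30*B_t^4*t^2) dB_t.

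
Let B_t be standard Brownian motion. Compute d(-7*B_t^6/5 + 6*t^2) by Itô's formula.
d(-7*B_t^6/5 + 6*t^2) = (-21*B_t^4 + 12*t) dt + (-42*B_t^5/5) dB_t

Itô's formula for f(t, x): d f(t, B_t) = (f_t + (1/2) f_xx) dt + f_x dB_t. Compute partials of f(t, x) = 6*t^2 - 7*x^6/5:
  f_t(t,x)  = 12*t
  f_x(t,x)  = -42*x^5/5
  f_xx(t,x) = -42*x^4
Assemble drift = f_t + (1/2) f_xx = 12*t - 21*x^4 and diffusion = f_x = -42*x^5/5. Substituting x = B_t:
  d(-7*B_t^6/5 + 6*t^2) = (-21*B_t^4 + 12*t) dt + (-42*B_t^5/5) dB_t.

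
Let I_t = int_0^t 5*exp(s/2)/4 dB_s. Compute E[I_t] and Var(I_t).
E[I_t] = 0; Var(I_t) = 25*exp(t)/16 - 25/16

The Itô integral of a deterministic integrand f(s) has mean 0 because each increment f(s) * (B_{s+ds} - B_s) has mean 0. By the Itô isometry:
  Var( int_0^t f(s) dB_s ) = E[ (int_0^t f(s) dB_s)^2 ] = int_0^t f(s)^2 ds.
Here f(s) = 5*exp(s/2)/4, so f(s)^2 = 25*exp(s)/16. Integrate:
  int_0^t (25*exp(s)/16) ds = 25*exp(t)/16 - 25/16.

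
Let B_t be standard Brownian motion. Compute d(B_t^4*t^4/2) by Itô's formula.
d(B_t^4*t^4/2) = (B_t^2*t^3*(2*B_t^2 + 3*t)) dt + (2*B_t^3*t^4) dB_t

Itô's formula for f(t, x): d f(t, B_t) = (f_t + (1/2) f_xx) dt + f_x dB_t. Compute partials of f(t, x) = t^4*x^4/2:
  f_t(t,x)  = 2*t^3*x^4
  f_x(t,x)  = 2*t^4*x^3
  f_xx(t,x) = 6*t^4*x^2
Assemble drift = f_t + (1/2) f_xx = t^3*x^2*(3*t + 2*x^2) and diffusion = f_x = 2*t^4*x^3. Substituting x = B_t:
  d(B_t^4*t^4/2) = (B_t^2*t^3*(2*B_t^2 + 3*t)) dt + (2*B_t^3*t^4) dB_t.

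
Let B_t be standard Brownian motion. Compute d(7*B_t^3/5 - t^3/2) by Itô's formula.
d(7*B_t^3/5 - t^3/2) = (21*B_t/5 - 3*t^2/2) dt + (21*B_t^2/5) dB_t

Itô's formula for f(t, x): d f(t, B_t) = (f_t + (1/2) f_xx) dt + f_x dB_t. Compute partials of f(t, x) = -t^3/2 + 7*x^3/5:
  f_t(t,x)  = -3*t^2/2
  f_x(t,x)  = 21*x^2/5
  f_xx(t,x) = 42*x/5
Assemble drift = f_t + (1/2) f_xx = -3*t^2/2 + 21*x/5 and diffusion = f_x = 21*x^2/5. Substituting x = B_t:
  d(7*B_t^3/5 - t^3/2) = (21*B_t/5 - 3*t^2/2) dt + (21*B_t^2/5) dB_t.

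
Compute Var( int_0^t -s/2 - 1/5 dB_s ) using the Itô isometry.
Var = t*(25*t^2 + 30*t + 12)/300

The Itô integral of a deterministic integrand f(s) has mean 0 because each increment f(s) * (B_{s+ds} - B_s) has mean 0. By the Itô isometry:
  Var( int_0^t f(s) dB_s ) = E[ (int_0^t f(s) dB_s)^2 ] = int_0^t f(s)^2 ds.
Here f(s) = -s/2 - 1/5, so f(s)^2 = (5*s + 2)^2/100. Integrate:
  int_0^t ((5*s + 2)^2/100) ds = t*(25*t^2 + 30*t + 12)/300.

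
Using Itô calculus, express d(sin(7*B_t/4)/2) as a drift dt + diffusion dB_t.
d(sin(7*B_t/4)/2) = (-49*sin(7*B_t/4)/64) dt + (7*cos(7*B_t/4)/8) dB_t

Itô's formula for f(B_t) gives d f(B_t) = f'(B_t) dB_t + (1/2) f''(B_t) dt. Compute derivatives of f(x) = sin(7*x/4)/2:
  f'(x)  = 7*cos(7*x/4)/8
  f''(x) = -49*sin(7*x/4)/32
Substitute x = B_t and multiply the f'' term by 1/2:
  drift     = (1/2) * (-49*sin(7*x/4)/32) evaluated at B_t = -49*sin(7*B_t/4)/64
  diffusion = (7*cos(7*x/4)/8) evaluated at B_t = 7*cos(7*B_t/4)/8
Therefore d(sin(7*B_t/4)/2) = (-49*sin(7*B_t/4)/64) dt + (7*cos(7*B_t/4)/8) dB_t.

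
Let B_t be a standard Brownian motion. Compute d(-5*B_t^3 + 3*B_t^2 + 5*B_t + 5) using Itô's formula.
d(-5*B_t^3 + 3*B_t^2 + 5*B_t + 5) = (3 - 15*B_t) dt + (-15*B_t^2 + 6*B_t + 5) dB_t

Itô's formula for f(B_t) gives d f(B_t) = f'(B_t) dB_t + (1/2) f''(B_t) dt. Compute derivatives of f(x) = -5*x^3 + 3*x^2 + 5*x + 5:
  f'(x)  = -15*x^2 + 6*x + 5
  f''(x) = 6 - 30*x
Substitute x = B_t and multiply the f'' term by 1/2:
  drift     = (1/2) * (6 - 30*x) evaluated at B_t = 3 - 15*B_t
  diffusion = (-15*x^2 + 6*x + 5) evaluated at B_t = -15*B_t^2 + 6*B_t + 5
Therefore d(-5*B_t^3 + 3*B_t^2 + 5*B_t + 5) = (3 - 15*B_t) dt + (-15*B_t^2 + 6*B_t + 5) dB_t.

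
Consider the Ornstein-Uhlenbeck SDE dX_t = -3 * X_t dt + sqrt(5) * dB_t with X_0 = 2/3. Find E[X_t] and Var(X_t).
E[X_t] = 2*exp(-3*t)/3; Var(X_t) = 5/6 - 5*exp(-6*t)/6

The OU SDE dX = -theta X dt + sigma dB admits the integrating factor exp(theta t): d(exp(theta t) X_t) = sigma exp(theta t) dB_t. Integrating from 0 to t:
  X_t = x_0 * exp(-theta t) + sigma * int_0^t exp(-theta (t-s)) dB_s.
The Itô integral has mean 0 and (by the Itô isometry) variance sigma^2 * int_0^t exp(-2 theta (t - s)) ds = sigma^2 * (1 - exp(-2 theta t)) / (2 theta).
With theta = 3, sigma = sqrt(5), x_0 = 2/3:
  E[X_t] = 2/3 * exp(-3 t) = 2*exp(-3*t)/3
  Var(X_t) = (sqrt(5))^2 * (1 - exp(-2*3 t)) / (2 * 3) = 5/6 - 5*exp(-6*t)/6.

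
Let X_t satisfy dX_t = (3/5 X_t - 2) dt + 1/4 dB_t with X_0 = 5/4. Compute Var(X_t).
Var(X_t) = 5*exp(6*t/5)/96 - 5/96

The variance V(t) = Var(X_t) satisfies V'(t) = 2 a V(t) + c^2 with V(0) = 0 (drift coefficient is linear in X, diffusion is constant). With a = 3/5, c = 1/4, the solution is
  V(t) = (c^2 / (2 a)) * (exp(2 a t) - 1)
       = ((1/4)^2 / (2*(3/5))) * (exp((6/5) t) - 1)
       = 5*exp(6*t/5)/96 - 5/96.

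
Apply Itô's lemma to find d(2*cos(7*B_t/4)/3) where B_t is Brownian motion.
d(2*cos(7*B_t/4)/3) = (-49*cos(7*B_t/4)/48) dt + (-7*sin(7*B_t/4)/6) dB_t

Itô's formula for f(B_t) gives d f(B_t) = f'(B_t) dB_t + (1/2) f''(B_t) dt. Compute derivatives of f(x) = 2*cos(7*x/4)/3:
  f'(x)  = -7*sin(7*x/4)/6
  f''(x) = -49*cos(7*x/4)/24
Substitute x = B_t and multiply the f'' term by 1/2:
  drift     = (1/2) * (-49*cos(7*x/4)/24) evaluated at B_t = -49*cos(7*B_t/4)/48
  diffusion = (-7*sin(7*x/4)/6) evaluated at B_t = -7*sin(7*B_t/4)/6
Therefore d(2*cos(7*B_t/4)/3) = (-49*cos(7*B_t/4)/48) dt + (-7*sin(7*B_t/4)/6) dB_t.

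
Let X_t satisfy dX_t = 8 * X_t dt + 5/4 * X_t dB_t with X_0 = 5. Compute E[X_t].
E[X_t] = 5*exp(8*t)

For GBM dX = mu X dt + sigma X dB with X_0 = x_0, apply Itô to Y = log X: dY = (mu - sigma^2/2) dt + sigma dB, so Y_t = log(x_0) + (mu - sigma^2/2) t + sigma B_t and hence X_t = x_0 * exp((mu - sigma^2/2) t + sigma B_t).
With mu = 8, sigma = 5/4, x_0 = 5, this gives:
  X_t = 5 * exp((231/32) * t + (5/4) * B_t).
Since sigma*B_t ~ Normal(0, sigma^2 t), E[exp(sigma*B_t)] = exp(sigma^2 t / 2); so E[X_t] = x_0 * exp((mu - sigma^2/2) t) * exp(sigma^2 t / 2) = x_0 * exp(mu t) = 5*exp(8*t).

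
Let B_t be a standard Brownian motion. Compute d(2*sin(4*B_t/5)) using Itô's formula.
d(2*sin(4*B_t/5)) = (-16*sin(4*B_t/5)/25) dt + (8*cos(4*B_t/5)/5) dB_t

Itô's formula for f(B_t) gives d f(B_t) = f'(B_t) dB_t + (1/2) f''(B_t) dt. Compute derivatives of f(x) = 2*sin(4*x/5):
  f'(x)  = 8*cos(4*x/5)/5
  f''(x) = -32*sin(4*x/5)/25
Substitute x = B_t and multiply the f'' term by 1/2:
  drift     = (1/2) * (-32*sin(4*x/5)/25) evaluated at B_t = -16*sin(4*B_t/5)/25
  diffusion = (8*cos(4*x/5)/5) evaluated at B_t = 8*cos(4*B_t/5)/5
Therefore d(2*sin(4*B_t/5)) = (-16*sin(4*B_t/5)/25) dt + (8*cos(4*B_t/5)/5) dB_t.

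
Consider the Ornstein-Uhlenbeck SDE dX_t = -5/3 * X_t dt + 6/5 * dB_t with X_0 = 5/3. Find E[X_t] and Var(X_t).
E[X_t] = 5*exp(-5*t/3)/3; Var(X_t) = 54/125 - 54*exp(-10*t/3)/125

The OU SDE dX = -theta X dt + sigma dB admits the integrating factor exp(theta t): d(exp(theta t) X_t) = sigma exp(theta t) dB_t. Integrating from 0 to t:
  X_t = x_0 * exp(-theta t) + sigma * int_0^t exp(-theta (t-s)) dB_s.
The Itô integral has mean 0 and (by the Itô isometry) variance sigma^2 * int_0^t exp(-2 theta (t - s)) ds = sigma^2 * (1 - exp(-2 theta t)) / (2 theta).
With theta = 5/3, sigma = 6/5, x_0 = 5/3:
  E[X_t] = 5/3 * exp(-5/3 t) = 5*exp(-5*t/3)/3
  Var(X_t) = (6/5)^2 * (1 - exp(-2*5/3 t)) / (2 * 5/3) = 54/125 - 54*exp(-10*t/3)/125.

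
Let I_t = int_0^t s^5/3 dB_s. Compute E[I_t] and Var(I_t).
E[I_t] = 0; Var(I_t) = t^11/99

The Itô integral of a deterministic integrand f(s) has mean 0 because each increment f(s) * (B_{s+ds} - B_s) has mean 0. By the Itô isometry:
  Var( int_0^t f(s) dB_s ) = E[ (int_0^t f(s) dB_s)^2 ] = int_0^t f(s)^2 ds.
Here f(s) = s^5/3, so f(s)^2 = s^10/9. Integrate:
  int_0^t (s^10/9) ds = t^11/99.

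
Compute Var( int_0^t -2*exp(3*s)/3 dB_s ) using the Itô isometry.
Var = 2*exp(6*t)/27 - 2/27

The Itô integral of a deterministic integrand f(s) has mean 0 because each increment f(s) * (B_{s+ds} - B_s) has mean 0. By the Itô isometry:
  Var( int_0^t f(s) dB_s ) = E[ (int_0^t f(s) dB_s)^2 ] = int_0^t f(s)^2 ds.
Here f(s) = -2*exp(3*s)/3, so f(s)^2 = 4*exp(6*s)/9. Integrate:
  int_0^t (4*exp(6*s)/9) ds = 2*exp(6*t)/27 - 2/27.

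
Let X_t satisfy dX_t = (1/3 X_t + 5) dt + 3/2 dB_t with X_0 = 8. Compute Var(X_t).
Var(X_t) = 27*exp(2*t/3)/8 - 27/8

The variance V(t) = Var(X_t) satisfies V'(t) = 2 a V(t) + c^2 with V(0) = 0 (drift coefficient is linear in X, diffusion is constant). With a = 1/3, c = 3/2, the solution is
  V(t) = (c^2 / (2 a)) * (exp(2 a t) - 1)
       = ((3/2)^2 / (2*(1/3))) * (exp((2/3) t) - 1)
       = 27*exp(2*t/3)/8 - 27/8.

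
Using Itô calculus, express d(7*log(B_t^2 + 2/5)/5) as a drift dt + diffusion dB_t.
d(7*log(B_t^2 + 2/5)/5) = (7*(2 - 5*B_t^2)/(5*B_t^2 + 2)^2) dt + (14*B_t/(5*B_t^2 + 2)) dB_t

Itô's formula for f(B_t) gives d f(B_t) = f'(B_t) dB_t + (1/2) f''(B_t) dt. Compute derivatives of f(x) = 7*log(x^2 + 2/5)/5:
  f'(x)  = 14*x/(5*x^2 + 2)
  f''(x) = 14*(2 - 5*x^2)/(5*x^2 + 2)^2
Substitute x = B_t and multiply the f'' term by 1/2:
  drift     = (1/2) * (14*(2 - 5*x^2)/(5*x^2 + 2)^2) evaluated at B_t = 7*(2 - 5*B_t^2)/(5*B_t^2 + 2)^2
  diffusion = (14*x/(5*x^2 + 2)) evaluated at B_t = 14*B_t/(5*B_t^2 + 2)
Therefore d(7*log(B_t^2 + 2/5)/5) = (7*(2 - 5*B_t^2)/(5*B_t^2 + 2)^2) dt + (14*B_t/(5*B_t^2 + 2)) dB_t.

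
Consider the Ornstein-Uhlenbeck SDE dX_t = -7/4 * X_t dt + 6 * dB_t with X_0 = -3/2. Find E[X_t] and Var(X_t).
E[X_t] = -3*exp(-7*t/4)/2; Var(X_t) = 72/7 - 72*exp(-7*t/2)/7

The OU SDE dX = -theta X dt + sigma dB admits the integrating factor exp(theta t): d(exp(theta t) X_t) = sigma exp(theta t) dB_t. Integrating from 0 to t:
  X_t = x_0 * exp(-theta t) + sigma * int_0^t exp(-theta (t-s)) dB_s.
The Itô integral has mean 0 and (by the Itô isometry) variance sigma^2 * int_0^t exp(-2 theta (t - s)) ds = sigma^2 * (1 - exp(-2 theta t)) / (2 theta).
With theta = 7/4, sigma = 6, x_0 = -3/2:
  E[X_t] = -3/2 * exp(-7/4 t) = -3*exp(-7*t/4)/2
  Var(X_t) = (6)^2 * (1 - exp(-2*7/4 t)) / (2 * 7/4) = 72/7 - 72*exp(-7*t/2)/7.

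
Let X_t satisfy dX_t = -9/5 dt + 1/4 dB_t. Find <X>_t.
<X>_t = t/16

For an Itô process dX_t = a(t) dt + b(t) dB_t, the quadratic variation is <X>_t = int_0^t b(s)^2 ds (the drift term does not contribute). Here b(s) = 1/4, so
  b(s)^2 = 1/16.
Integrating from 0 to t:
  <X>_t = int_0^t (1/16) ds = t/16.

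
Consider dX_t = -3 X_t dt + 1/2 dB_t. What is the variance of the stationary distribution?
lim Var(X_t) = 1/24

The OU SDE dX = -theta X dt + sigma dB admits the integrating factor exp(theta t): d(exp(theta t) X_t) = sigma exp(theta t) dB_t. Integrating from 0 to t gives X_t = x_0 * exp(-theta t) + sigma * int_0^t exp(-theta (t-s)) dB_s for any initial x_0. The Itô integral has variance (by the Itô isometry) sigma^2 * int_0^t exp(-2 theta (t - s)) ds = sigma^2 * (1 - exp(-2 theta t)) / (2 theta), independent of x_0.
With theta = 3, sigma = 1/2:
  Var(X_t) = (1/2)^2 * (1 - exp(-2*3 t)) / (2 * 3) = 1/24 - exp(-6*t)/24.
As t -> infinity, exp(-2*3 t) -> 0, so the stationary variance is sigma^2 / (2 theta) = 1/24.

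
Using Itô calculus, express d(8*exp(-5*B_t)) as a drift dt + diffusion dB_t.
d(8*exp(-5*B_t)) = (100*exp(-5*B_t)) dt + (-40*exp(-5*B_t)) dB_t

Itô's formula for f(B_t) gives d f(B_t) = f'(B_t) dB_t + (1/2) f''(B_t) dt. Compute derivatives of f(x) = 8*exp(-5*x):
  f'(x)  = -40*exp(-5*x)
  f''(x) = 200*exp(-5*x)
Substitute x = B_t and multiply the f'' term by 1/2:
  drift     = (1/2) * (200*exp(-5*x)) evaluated at B_t = 100*exp(-5*B_t)
  diffusion = (-40*exp(-5*x)) evaluated at B_t = -40*exp(-5*B_t)
Therefore d(8*exp(-5*B_t)) = (100*exp(-5*B_t)) dt + (-40*exp(-5*B_t)) dB_t.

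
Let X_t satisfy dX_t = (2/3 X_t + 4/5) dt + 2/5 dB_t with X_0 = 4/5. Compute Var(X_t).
Var(X_t) = 3*exp(4*t/3)/25 - 3/25

The variance V(t) = Var(X_t) satisfies V'(t) = 2 a V(t) + c^2 with V(0) = 0 (drift coefficient is linear in X, diffusion is constant). With a = 2/3, c = 2/5, the solution is
  V(t) = (c^2 / (2 a)) * (exp(2 a t) - 1)
       = ((2/5)^2 / (2*(2/3))) * (exp((4/3) t) - 1)
       = 3*exp(4*t/3)/25 - 3/25.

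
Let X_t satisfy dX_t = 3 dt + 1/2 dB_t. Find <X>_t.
<X>_t = t/4

For an Itô process dX_t = a(t) dt + b(t) dB_t, the quadratic variation is <X>_t = int_0^t b(s)^2 ds (the drift term does not contribute). Here b(s) = 1/2, so
  b(s)^2 = 1/4.
Integrating from 0 to t:
  <X>_t = int_0^t (1/4) ds = t/4.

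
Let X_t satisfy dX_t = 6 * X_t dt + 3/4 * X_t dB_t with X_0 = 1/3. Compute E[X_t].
E[X_t] = exp(6*t)/3

For GBM dX = mu X dt + sigma X dB with X_0 = x_0, apply Itô to Y = log X: dY = (mu - sigma^2/2) dt + sigma dB, so Y_t = log(x_0) + (mu - sigma^2/2) t + sigma B_t and hence X_t = x_0 * exp((mu - sigma^2/2) t + sigma B_t).
With mu = 6, sigma = 3/4, x_0 = 1/3, this gives:
  X_t = 1/3 * exp((183/32) * t + (3/4) * B_t).
Since sigma*B_t ~ Normal(0, sigma^2 t), E[exp(sigma*B_t)] = exp(sigma^2 t / 2); so E[X_t] = x_0 * exp((mu - sigma^2/2) t) * exp(sigma^2 t / 2) = x_0 * exp(mu t) = exp(6*t)/3.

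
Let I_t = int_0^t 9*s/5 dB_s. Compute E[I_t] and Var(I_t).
E[I_t] = 0; Var(I_t) = 27*t^3/25

The Itô integral of a deterministic integrand f(s) has mean 0 because each increment f(s) * (B_{s+ds} - B_s) has mean 0. By the Itô isometry:
  Var( int_0^t f(s) dB_s ) = E[ (int_0^t f(s) dB_s)^2 ] = int_0^t f(s)^2 ds.
Here f(s) = 9*s/5, so f(s)^2 = 81*s^2/25. Integrate:
  int_0^t (81*s^2/25) ds = 27*t^3/25.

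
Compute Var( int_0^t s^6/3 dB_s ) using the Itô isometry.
Var = t^13/117

The Itô integral of a deterministic integrand f(s) has mean 0 because each increment f(s) * (B_{s+ds} - B_s) has mean 0. By the Itô isometry:
  Var( int_0^t f(s) dB_s ) = E[ (int_0^t f(s) dB_s)^2 ] = int_0^t f(s)^2 ds.
Here f(s) = s^6/3, so f(s)^2 = s^12/9. Integrate:
  int_0^t (s^12/9) ds = t^13/117.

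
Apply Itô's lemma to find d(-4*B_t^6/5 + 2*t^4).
d(-4*B_t^6/5 + 2*t^4) = (-12*B_t^4 + 8*t^3) dt + (-24*B_t^5/5) dB_t

Itô's formula for f(t, x): d f(t, B_t) = (f_t + (1/2) f_xx) dt + f_x dB_t. Compute partials of f(t, x) = 2*t^4 - 4*x^6/5:
  f_t(t,x)  = 8*t^3
  f_x(t,x)  = -24*x^5/5
  f_xx(t,x) = -24*x^4
Assemble drift = f_t + (1/2) f_xx = 8*t^3 - 12*x^4 and diffusion = f_x = -24*x^5/5. Substituting x = B_t:
  d(-4*B_t^6/5 + 2*t^4) = (-12*B_t^4 + 8*t^3) dt + (-24*B_t^5/5) dB_t.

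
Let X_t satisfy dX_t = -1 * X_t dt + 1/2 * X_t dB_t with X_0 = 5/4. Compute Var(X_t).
Var(X_t) = (25*exp(t/4) - 25)*exp(-2*t)/16

For GBM dX = mu X dt + sigma X dB with X_0 = x_0, apply Itô to Y = log X: dY = (mu - sigma^2/2) dt + sigma dB, so Y_t = log(x_0) + (mu - sigma^2/2) t + sigma B_t and hence X_t = x_0 * exp((mu - sigma^2/2) t + sigma B_t).
With mu = -1, sigma = 1/2, x_0 = 5/4, this gives:
  X_t = 5/4 * exp((-9/8) * t + (1/2) * B_t).
Since sigma*B_t ~ Normal(0, sigma^2 t), E[exp(sigma*B_t)] = exp(sigma^2 t / 2); so E[X_t] = x_0 * exp((mu - sigma^2/2) t) * exp(sigma^2 t / 2) = x_0 * exp(mu t) = 5*exp(-t)/4.
Var(X_t) = E[X_t^2] - (E[X_t])^2 = x_0^2 * exp(2 mu t) * (exp(sigma^2 t) - 1) = (25*exp(t/4) - 25)*exp(-2*t)/16.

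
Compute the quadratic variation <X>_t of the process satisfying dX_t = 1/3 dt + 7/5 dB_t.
<X>_t = 49*t/25

For an Itô process dX_t = a(t) dt + b(t) dB_t, the quadratic variation is <X>_t = int_0^t b(s)^2 ds (the drift term does not contribute). Here b(s) = 7/5, so
  b(s)^2 = 49/25.
Integrating from 0 to t:
  <X>_t = int_0^t (49/25) ds = 49*t/25.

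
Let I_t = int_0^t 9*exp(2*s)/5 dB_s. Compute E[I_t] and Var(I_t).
E[I_t] = 0; Var(I_t) = 81*exp(4*t)/100 - 81/100

The Itô integral of a deterministic integrand f(s) has mean 0 because each increment f(s) * (B_{s+ds} - B_s) has mean 0. By the Itô isometry:
  Var( int_0^t f(s) dB_s ) = E[ (int_0^t f(s) dB_s)^2 ] = int_0^t f(s)^2 ds.
Here f(s) = 9*exp(2*s)/5, so f(s)^2 = 81*exp(4*s)/25. Integrate:
  int_0^t (81*exp(4*s)/25) ds = 81*exp(4*t)/100 - 81/100.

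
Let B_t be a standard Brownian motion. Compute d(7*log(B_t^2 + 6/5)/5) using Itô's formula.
d(7*log(B_t^2 + 6/5)/5) = (7*(6 - 5*B_t^2)/(5*B_t^2 + 6)^2) dt + (14*B_t/(5*B_t^2 + 6)) dB_t

Itô's formula for f(B_t) gives d f(B_t) = f'(B_t) dB_t + (1/2) f''(B_t) dt. Compute derivatives of f(x) = 7*log(x^2 + 6/5)/5:
  f'(x)  = 14*x/(5*x^2 + 6)
  f''(x) = 14*(6 - 5*x^2)/(5*x^2 + 6)^2
Substitute x = B_t and multiply the f'' term by 1/2:
  drift     = (1/2) * (14*(6 - 5*x^2)/(5*x^2 + 6)^2) evaluated at B_t = 7*(6 - 5*B_t^2)/(5*B_t^2 + 6)^2
  diffusion = (14*x/(5*x^2 + 6)) evaluated at B_t = 14*B_t/(5*B_t^2 + 6)
Therefore d(7*log(B_t^2 + 6/5)/5) = (7*(6 - 5*B_t^2)/(5*B_t^2 + 6)^2) dt + (14*B_t/(5*B_t^2 + 6)) dB_t.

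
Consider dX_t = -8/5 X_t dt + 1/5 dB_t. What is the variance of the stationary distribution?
lim Var(X_t) = 1/80

The OU SDE dX = -theta X dt + sigma dB admits the integrating factor exp(theta t): d(exp(theta t) X_t) = sigma exp(theta t) dB_t. Integrating from 0 to t gives X_t = x_0 * exp(-theta t) + sigma * int_0^t exp(-theta (t-s)) dB_s for any initial x_0. The Itô integral has variance (by the Itô isometry) sigma^2 * int_0^t exp(-2 theta (t - s)) ds = sigma^2 * (1 - exp(-2 theta t)) / (2 theta), independent of x_0.
With theta = 8/5, sigma = 1/5:
  Var(X_t) = (1/5)^2 * (1 - exp(-2*8/5 t)) / (2 * 8/5) = 1/80 - exp(-16*t/5)/80.
As t -> infinity, exp(-2*8/5 t) -> 0, so the stationary variance is sigma^2 / (2 theta) = 1/80.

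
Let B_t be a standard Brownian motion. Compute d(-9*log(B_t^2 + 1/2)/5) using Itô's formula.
d(-9*log(B_t^2 + 1/2)/5) = (18*(2*B_t^2 - 1)/(5*(2*B_t^2 + 1)^2)) dt + (-36*B_t/(10*B_t^2 + 5)) dB_t

Itô's formula for f(B_t) gives d f(B_t) = f'(B_t) dB_t + (1/2) f''(B_t) dt. Compute derivatives of f(x) = -9*log(x^2 + 1/2)/5:
  f'(x)  = -36*x/(10*x^2 + 5)
  f''(x) = 36*(2*x^2 - 1)/(5*(2*x^2 + 1)^2)
Substitute x = B_t and multiply the f'' term by 1/2:
  drift     = (1/2) * (36*(2*x^2 - 1)/(5*(2*x^2 + 1)^2)) evaluated at B_t = 18*(2*B_t^2 - 1)/(5*(2*B_t^2 + 1)^2)
  diffusion = (-36*x/(10*x^2 + 5)) evaluated at B_t = -36*B_t/(10*B_t^2 + 5)
Therefore d(-9*log(B_t^2 + 1/2)/5) = (18*(2*B_t^2 - 1)/(5*(2*B_t^2 + 1)^2)) dt + (-36*B_t/(10*B_t^2 + 5)) dB_t.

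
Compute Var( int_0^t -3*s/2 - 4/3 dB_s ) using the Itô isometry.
Var = t*(27*t^2 + 72*t + 64)/36

The Itô integral of a deterministic integrand f(s) has mean 0 because each increment f(s) * (B_{s+ds} - B_s) has mean 0. By the Itô isometry:
  Var( int_0^t f(s) dB_s ) = E[ (int_0^t f(s) dB_s)^2 ] = int_0^t f(s)^2 ds.
Here f(s) = -3*s/2 - 4/3, so f(s)^2 = (9*s + 8)^2/36. Integrate:
  int_0^t ((9*s + 8)^2/36) ds = t*(27*t^2 + 72*t + 64)/36.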